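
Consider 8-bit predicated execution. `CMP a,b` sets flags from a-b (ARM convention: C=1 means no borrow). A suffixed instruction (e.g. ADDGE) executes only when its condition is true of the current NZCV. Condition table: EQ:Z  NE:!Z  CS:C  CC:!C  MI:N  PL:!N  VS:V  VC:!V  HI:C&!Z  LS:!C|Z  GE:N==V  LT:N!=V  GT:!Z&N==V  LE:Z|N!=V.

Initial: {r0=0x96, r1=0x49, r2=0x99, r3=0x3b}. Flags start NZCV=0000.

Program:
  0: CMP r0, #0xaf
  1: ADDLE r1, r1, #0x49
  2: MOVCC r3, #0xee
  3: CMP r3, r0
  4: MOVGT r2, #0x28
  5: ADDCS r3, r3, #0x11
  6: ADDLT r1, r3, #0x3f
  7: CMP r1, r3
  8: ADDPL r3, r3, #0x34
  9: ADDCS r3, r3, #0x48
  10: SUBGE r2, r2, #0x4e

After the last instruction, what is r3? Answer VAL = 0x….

[0] flags=1000 → (cmp)
[1] flags=1000 LE?T → r1=0x92
[2] flags=1000 CC?T → r3=0xee
[3] flags=0010 → (cmp)
[4] flags=0010 GT?T → r2=0x28
[5] flags=0010 CS?T → r3=0xff
[6] flags=0010 LT?F → skip
[7] flags=1000 → (cmp)
[8] flags=1000 PL?F → skip
[9] flags=1000 CS?F → skip
[10] flags=1000 GE?F → skip

VAL = 0xff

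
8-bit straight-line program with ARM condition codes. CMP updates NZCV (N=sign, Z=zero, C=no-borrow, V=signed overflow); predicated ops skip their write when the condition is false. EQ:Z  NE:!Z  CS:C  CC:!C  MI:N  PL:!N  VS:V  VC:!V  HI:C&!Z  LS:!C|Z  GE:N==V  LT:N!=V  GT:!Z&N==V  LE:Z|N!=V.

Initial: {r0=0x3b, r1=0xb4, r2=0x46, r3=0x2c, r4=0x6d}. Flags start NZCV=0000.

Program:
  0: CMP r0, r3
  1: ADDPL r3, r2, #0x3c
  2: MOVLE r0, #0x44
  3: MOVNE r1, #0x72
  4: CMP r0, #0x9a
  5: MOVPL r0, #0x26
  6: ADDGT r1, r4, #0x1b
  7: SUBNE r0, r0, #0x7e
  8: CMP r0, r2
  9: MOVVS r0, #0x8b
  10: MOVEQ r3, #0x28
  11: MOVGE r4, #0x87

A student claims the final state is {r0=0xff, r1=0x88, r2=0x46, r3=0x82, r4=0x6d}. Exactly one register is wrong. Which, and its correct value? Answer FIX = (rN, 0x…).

FIX = (r0, 0x8b)

[0] flags=0010 → (cmp)
[1] flags=0010 PL?T → r3=0x82
[2] flags=0010 LE?F → skip
[3] flags=0010 NE?T → r1=0x72
[4] flags=1001 → (cmp)
[5] flags=1001 PL?F → skip
[6] flags=1001 GT?T → r1=0x88
[7] flags=1001 NE?T → r0=0xbd
[8] flags=0011 → (cmp)
[9] flags=0011 VS?T → r0=0x8b
[10] flags=0011 EQ?F → skip
[11] flags=0011 GE?F → skip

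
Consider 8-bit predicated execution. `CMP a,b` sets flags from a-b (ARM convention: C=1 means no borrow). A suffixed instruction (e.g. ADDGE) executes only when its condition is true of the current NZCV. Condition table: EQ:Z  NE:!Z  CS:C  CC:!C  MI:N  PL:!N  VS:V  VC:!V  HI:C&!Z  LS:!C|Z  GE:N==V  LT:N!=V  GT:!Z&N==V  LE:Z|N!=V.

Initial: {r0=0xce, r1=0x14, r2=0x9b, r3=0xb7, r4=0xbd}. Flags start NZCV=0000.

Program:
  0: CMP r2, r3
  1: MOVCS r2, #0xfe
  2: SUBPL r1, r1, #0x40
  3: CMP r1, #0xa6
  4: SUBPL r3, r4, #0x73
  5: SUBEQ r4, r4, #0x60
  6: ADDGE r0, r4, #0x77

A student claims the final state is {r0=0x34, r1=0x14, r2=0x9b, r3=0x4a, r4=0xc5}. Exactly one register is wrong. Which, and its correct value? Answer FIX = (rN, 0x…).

FIX = (r4, 0xbd)

0: ✓ CMP  NZCV=1000
1: · MOVCS
2: · SUBPL
3: ✓ CMP  NZCV=0000
4: ✓ SUBPL  r3←0x4a
5: · SUBEQ
6: ✓ ADDGE  r0←0x34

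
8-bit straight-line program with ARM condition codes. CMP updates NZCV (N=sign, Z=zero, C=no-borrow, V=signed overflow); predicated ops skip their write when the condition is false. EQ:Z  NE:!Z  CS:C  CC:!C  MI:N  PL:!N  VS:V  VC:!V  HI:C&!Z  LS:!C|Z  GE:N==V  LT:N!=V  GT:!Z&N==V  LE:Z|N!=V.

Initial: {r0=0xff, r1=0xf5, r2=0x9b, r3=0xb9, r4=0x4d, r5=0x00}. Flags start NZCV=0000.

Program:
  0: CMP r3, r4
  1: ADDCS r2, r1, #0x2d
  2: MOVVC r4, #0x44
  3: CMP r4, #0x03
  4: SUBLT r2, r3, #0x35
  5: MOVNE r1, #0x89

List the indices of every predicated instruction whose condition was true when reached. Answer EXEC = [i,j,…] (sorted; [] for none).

EXEC = [1,5]

0: ✓ CMP  NZCV=0011
1: ✓ ADDCS  r2←0x22
2: · MOVVC
3: ✓ CMP  NZCV=0010
4: · SUBLT
5: ✓ MOVNE  r1←0x89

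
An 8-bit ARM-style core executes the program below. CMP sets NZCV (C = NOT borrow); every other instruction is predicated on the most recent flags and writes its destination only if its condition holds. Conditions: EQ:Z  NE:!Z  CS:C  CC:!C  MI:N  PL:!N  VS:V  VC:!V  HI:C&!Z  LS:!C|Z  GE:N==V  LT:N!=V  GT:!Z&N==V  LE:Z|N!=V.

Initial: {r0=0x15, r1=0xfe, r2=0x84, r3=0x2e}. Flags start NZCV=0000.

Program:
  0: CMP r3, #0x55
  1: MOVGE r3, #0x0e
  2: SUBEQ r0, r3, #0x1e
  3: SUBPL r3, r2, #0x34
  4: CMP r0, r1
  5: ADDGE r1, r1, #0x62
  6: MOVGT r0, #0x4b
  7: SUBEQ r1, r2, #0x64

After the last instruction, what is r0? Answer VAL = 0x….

VAL = 0x4b

0: ✓ CMP  NZCV=1000
1: · MOVGE
2: · SUBEQ
3: · SUBPL
4: ✓ CMP  NZCV=0000
5: ✓ ADDGE  r1←0x60
6: ✓ MOVGT  r0←0x4b
7: · SUBEQ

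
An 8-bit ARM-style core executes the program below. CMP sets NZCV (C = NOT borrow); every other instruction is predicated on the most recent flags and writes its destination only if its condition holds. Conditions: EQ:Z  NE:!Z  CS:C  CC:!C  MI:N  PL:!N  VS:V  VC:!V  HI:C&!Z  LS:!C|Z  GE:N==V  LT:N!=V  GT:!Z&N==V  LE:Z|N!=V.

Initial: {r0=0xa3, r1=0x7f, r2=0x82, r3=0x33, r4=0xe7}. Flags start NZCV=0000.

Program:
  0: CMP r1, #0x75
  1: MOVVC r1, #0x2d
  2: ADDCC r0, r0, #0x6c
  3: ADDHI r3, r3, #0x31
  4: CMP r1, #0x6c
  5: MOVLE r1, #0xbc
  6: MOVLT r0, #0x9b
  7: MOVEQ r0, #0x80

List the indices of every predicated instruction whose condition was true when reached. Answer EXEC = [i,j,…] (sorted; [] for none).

EXEC = [1,3,5,6]

0: ✓ CMP  NZCV=0010
1: ✓ MOVVC  r1←0x2d
2: · ADDCC
3: ✓ ADDHI  r3←0x64
4: ✓ CMP  NZCV=1000
5: ✓ MOVLE  r1←0xbc
6: ✓ MOVLT  r0←0x9b
7: · MOVEQ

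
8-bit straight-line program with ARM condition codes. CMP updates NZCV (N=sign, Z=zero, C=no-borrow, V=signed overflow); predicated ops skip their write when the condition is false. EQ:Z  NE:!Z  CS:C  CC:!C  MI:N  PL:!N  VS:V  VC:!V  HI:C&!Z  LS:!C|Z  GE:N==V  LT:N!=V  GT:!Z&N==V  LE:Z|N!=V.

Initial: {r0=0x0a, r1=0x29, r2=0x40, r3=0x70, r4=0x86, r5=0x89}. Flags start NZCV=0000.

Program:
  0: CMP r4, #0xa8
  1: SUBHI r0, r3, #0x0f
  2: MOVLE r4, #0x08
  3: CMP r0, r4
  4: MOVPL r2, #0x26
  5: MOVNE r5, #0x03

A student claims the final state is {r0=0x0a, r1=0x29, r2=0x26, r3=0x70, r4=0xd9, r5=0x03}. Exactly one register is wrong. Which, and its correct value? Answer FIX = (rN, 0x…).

FIX = (r4, 0x08)

[0] flags=1000 → (cmp)
[1] flags=1000 HI?F → skip
[2] flags=1000 LE?T → r4=0x08
[3] flags=0010 → (cmp)
[4] flags=0010 PL?T → r2=0x26
[5] flags=0010 NE?T → r5=0x03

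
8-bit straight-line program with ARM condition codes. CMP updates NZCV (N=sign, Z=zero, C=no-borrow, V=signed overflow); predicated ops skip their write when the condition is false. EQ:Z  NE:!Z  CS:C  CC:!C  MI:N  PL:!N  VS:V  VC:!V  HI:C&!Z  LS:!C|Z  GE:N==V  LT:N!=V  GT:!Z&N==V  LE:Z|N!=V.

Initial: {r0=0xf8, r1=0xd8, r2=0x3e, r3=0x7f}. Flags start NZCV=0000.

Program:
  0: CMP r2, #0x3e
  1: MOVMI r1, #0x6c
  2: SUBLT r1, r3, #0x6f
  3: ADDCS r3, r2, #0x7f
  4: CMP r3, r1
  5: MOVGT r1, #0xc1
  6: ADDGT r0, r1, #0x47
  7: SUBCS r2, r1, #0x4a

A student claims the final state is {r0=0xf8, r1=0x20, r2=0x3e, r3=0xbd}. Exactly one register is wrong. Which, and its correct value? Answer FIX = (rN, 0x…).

FIX = (r1, 0xd8)

0: ✓ CMP  NZCV=0110
1: · MOVMI
2: · SUBLT
3: ✓ ADDCS  r3←0xbd
4: ✓ CMP  NZCV=1000
5: · MOVGT
6: · ADDGT
7: · SUBCS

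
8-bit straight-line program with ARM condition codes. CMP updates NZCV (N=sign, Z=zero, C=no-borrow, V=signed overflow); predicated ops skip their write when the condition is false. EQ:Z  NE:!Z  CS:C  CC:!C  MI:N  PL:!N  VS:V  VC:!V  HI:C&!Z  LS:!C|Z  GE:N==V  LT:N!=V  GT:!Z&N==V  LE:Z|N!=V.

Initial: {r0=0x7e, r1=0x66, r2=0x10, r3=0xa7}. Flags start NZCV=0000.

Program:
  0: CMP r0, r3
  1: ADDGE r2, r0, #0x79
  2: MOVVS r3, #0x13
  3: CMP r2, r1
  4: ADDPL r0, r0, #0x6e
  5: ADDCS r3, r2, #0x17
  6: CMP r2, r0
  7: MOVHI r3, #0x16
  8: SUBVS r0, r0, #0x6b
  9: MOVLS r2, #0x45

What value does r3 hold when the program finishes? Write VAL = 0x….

VAL = 0x16

[0] flags=1001 → (cmp)
[1] flags=1001 GE?T → r2=0xf7
[2] flags=1001 VS?T → r3=0x13
[3] flags=1010 → (cmp)
[4] flags=1010 PL?F → skip
[5] flags=1010 CS?T → r3=0x0e
[6] flags=0011 → (cmp)
[7] flags=0011 HI?T → r3=0x16
[8] flags=0011 VS?T → r0=0x13
[9] flags=0011 LS?F → skip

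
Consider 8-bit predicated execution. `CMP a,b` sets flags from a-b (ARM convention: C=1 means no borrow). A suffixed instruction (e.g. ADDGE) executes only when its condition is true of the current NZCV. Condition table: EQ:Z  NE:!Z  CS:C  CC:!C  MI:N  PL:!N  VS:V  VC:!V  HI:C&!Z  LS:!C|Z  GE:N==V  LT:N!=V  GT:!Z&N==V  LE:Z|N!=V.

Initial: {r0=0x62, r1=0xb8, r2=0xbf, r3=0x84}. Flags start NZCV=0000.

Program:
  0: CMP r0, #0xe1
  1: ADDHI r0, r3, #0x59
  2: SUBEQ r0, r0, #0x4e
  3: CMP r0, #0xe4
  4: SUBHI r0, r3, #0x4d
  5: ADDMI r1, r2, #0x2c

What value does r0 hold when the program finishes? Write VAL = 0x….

VAL = 0x62

0: ✓ CMP  NZCV=1001
1: · ADDHI
2: · SUBEQ
3: ✓ CMP  NZCV=0000
4: · SUBHI
5: · ADDMI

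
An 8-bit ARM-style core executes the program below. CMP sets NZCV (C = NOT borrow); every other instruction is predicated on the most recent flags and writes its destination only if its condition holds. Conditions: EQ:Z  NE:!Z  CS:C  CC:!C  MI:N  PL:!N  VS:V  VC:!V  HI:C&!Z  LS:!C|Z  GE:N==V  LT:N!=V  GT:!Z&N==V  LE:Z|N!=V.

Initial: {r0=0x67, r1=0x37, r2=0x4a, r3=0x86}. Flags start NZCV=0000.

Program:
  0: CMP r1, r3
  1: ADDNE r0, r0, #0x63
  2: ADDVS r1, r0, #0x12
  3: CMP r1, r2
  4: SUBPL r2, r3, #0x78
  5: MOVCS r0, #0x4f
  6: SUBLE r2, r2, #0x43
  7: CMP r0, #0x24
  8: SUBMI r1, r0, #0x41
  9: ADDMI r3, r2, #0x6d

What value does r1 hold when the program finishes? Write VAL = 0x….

VAL = 0xdc

[0] flags=1001 → (cmp)
[1] flags=1001 NE?T → r0=0xca
[2] flags=1001 VS?T → r1=0xdc
[3] flags=1010 → (cmp)
[4] flags=1010 PL?F → skip
[5] flags=1010 CS?T → r0=0x4f
[6] flags=1010 LE?T → r2=0x07
[7] flags=0010 → (cmp)
[8] flags=0010 MI?F → skip
[9] flags=0010 MI?F → skip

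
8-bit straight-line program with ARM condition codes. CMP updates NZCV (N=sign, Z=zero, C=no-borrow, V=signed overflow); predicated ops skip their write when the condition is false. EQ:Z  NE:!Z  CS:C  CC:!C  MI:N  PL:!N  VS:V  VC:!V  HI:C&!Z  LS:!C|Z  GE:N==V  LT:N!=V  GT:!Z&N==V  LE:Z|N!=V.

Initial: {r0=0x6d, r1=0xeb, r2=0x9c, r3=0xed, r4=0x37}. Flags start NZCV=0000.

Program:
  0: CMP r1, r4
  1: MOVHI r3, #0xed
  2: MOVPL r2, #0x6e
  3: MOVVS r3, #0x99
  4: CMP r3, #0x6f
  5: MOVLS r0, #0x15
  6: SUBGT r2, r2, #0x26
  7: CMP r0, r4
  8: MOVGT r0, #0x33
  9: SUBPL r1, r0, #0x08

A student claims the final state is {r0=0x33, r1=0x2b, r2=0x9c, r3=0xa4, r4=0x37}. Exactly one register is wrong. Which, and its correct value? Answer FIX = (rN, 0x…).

FIX = (r3, 0xed)

0: ✓ CMP  NZCV=1010
1: ✓ MOVHI  r3←0xed
2: · MOVPL
3: · MOVVS
4: ✓ CMP  NZCV=0011
5: · MOVLS
6: · SUBGT
7: ✓ CMP  NZCV=0010
8: ✓ MOVGT  r0←0x33
9: ✓ SUBPL  r1←0x2b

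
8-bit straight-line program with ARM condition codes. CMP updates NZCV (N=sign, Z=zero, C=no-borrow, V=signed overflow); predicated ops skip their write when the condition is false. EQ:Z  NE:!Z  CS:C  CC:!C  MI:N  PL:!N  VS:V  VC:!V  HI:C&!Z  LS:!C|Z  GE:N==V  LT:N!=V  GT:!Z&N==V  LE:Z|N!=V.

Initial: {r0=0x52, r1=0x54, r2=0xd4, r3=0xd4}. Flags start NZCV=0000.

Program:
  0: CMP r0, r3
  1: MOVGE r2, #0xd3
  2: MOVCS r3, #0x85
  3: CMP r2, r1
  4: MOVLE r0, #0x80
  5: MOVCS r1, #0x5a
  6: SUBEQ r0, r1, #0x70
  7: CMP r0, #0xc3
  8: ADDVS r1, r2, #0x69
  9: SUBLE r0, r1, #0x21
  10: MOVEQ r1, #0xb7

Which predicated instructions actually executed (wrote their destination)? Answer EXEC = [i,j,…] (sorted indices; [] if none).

0: ✓ CMP  NZCV=0000
1: ✓ MOVGE  r2←0xd3
2: · MOVCS
3: ✓ CMP  NZCV=0011
4: ✓ MOVLE  r0←0x80
5: ✓ MOVCS  r1←0x5a
6: · SUBEQ
7: ✓ CMP  NZCV=1000
8: · ADDVS
9: ✓ SUBLE  r0←0x39
10: · MOVEQ

EXEC = [1,4,5,9]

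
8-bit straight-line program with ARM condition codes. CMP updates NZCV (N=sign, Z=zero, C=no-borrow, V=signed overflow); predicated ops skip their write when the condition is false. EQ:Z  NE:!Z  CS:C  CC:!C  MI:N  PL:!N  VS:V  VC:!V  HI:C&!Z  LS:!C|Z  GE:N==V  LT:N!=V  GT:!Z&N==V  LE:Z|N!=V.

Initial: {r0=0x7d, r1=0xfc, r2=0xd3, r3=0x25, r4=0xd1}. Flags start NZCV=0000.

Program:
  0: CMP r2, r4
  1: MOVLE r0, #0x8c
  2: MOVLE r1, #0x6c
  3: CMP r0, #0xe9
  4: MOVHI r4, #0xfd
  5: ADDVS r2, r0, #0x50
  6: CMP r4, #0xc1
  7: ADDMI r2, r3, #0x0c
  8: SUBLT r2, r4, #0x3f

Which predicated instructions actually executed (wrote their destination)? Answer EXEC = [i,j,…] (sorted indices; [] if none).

EXEC = [5]

0: ✓ CMP  NZCV=0010
1: · MOVLE
2: · MOVLE
3: ✓ CMP  NZCV=1001
4: · MOVHI
5: ✓ ADDVS  r2←0xcd
6: ✓ CMP  NZCV=0010
7: · ADDMI
8: · SUBLT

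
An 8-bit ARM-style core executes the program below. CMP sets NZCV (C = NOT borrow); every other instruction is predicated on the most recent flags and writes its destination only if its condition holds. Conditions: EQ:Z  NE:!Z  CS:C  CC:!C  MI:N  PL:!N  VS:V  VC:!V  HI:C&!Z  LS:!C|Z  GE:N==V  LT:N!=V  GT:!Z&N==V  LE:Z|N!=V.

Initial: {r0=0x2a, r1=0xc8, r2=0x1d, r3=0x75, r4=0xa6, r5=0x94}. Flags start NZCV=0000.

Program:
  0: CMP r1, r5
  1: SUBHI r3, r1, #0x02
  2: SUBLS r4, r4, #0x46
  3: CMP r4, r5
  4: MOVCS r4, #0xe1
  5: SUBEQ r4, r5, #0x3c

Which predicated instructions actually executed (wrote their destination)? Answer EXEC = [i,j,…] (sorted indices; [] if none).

[0] flags=0010 → (cmp)
[1] flags=0010 HI?T → r3=0xc6
[2] flags=0010 LS?F → skip
[3] flags=0010 → (cmp)
[4] flags=0010 CS?T → r4=0xe1
[5] flags=0010 EQ?F → skip

EXEC = [1,4]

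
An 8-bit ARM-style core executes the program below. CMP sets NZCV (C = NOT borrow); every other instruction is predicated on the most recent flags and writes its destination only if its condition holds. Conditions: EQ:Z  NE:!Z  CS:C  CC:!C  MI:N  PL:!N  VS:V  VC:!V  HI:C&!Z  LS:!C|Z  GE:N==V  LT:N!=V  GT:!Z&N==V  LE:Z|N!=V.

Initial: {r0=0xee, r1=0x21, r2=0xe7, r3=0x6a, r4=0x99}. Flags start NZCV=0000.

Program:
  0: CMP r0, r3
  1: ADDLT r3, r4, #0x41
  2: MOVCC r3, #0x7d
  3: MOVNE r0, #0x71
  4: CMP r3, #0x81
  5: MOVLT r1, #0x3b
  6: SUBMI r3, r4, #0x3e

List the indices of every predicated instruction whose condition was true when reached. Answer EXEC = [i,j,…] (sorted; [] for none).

EXEC = [1,3]

0: ✓ CMP  NZCV=1010
1: ✓ ADDLT  r3←0xda
2: · MOVCC
3: ✓ MOVNE  r0←0x71
4: ✓ CMP  NZCV=0010
5: · MOVLT
6: · SUBMI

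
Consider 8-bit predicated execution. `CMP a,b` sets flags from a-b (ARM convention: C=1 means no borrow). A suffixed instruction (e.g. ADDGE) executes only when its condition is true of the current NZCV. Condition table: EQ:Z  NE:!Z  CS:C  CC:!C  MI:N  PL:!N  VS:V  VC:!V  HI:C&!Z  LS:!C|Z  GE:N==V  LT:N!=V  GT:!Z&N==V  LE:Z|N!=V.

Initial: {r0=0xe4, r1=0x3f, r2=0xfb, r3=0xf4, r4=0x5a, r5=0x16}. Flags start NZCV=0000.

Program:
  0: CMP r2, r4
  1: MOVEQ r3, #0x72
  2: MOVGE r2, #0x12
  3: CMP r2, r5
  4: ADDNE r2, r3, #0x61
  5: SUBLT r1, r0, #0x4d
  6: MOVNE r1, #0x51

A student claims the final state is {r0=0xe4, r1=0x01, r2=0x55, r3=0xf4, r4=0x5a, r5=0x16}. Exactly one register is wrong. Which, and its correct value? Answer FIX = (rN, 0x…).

FIX = (r1, 0x51)

[0] flags=1010 → (cmp)
[1] flags=1010 EQ?F → skip
[2] flags=1010 GE?F → skip
[3] flags=1010 → (cmp)
[4] flags=1010 NE?T → r2=0x55
[5] flags=1010 LT?T → r1=0x97
[6] flags=1010 NE?T → r1=0x51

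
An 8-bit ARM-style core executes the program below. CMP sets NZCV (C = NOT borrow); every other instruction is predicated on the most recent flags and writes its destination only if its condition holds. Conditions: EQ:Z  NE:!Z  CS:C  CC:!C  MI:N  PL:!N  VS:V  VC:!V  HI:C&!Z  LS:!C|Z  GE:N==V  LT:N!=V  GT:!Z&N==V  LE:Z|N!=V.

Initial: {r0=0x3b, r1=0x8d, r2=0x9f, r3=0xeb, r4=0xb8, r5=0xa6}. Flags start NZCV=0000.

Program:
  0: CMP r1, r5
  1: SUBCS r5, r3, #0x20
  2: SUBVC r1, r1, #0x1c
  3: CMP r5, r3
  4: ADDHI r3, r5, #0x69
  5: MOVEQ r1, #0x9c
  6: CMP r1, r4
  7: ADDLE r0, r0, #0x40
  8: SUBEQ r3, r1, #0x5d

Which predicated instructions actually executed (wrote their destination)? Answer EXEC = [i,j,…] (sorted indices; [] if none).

[0] flags=1000 → (cmp)
[1] flags=1000 CS?F → skip
[2] flags=1000 VC?T → r1=0x71
[3] flags=1000 → (cmp)
[4] flags=1000 HI?F → skip
[5] flags=1000 EQ?F → skip
[6] flags=1001 → (cmp)
[7] flags=1001 LE?F → skip
[8] flags=1001 EQ?F → skip

EXEC = [2]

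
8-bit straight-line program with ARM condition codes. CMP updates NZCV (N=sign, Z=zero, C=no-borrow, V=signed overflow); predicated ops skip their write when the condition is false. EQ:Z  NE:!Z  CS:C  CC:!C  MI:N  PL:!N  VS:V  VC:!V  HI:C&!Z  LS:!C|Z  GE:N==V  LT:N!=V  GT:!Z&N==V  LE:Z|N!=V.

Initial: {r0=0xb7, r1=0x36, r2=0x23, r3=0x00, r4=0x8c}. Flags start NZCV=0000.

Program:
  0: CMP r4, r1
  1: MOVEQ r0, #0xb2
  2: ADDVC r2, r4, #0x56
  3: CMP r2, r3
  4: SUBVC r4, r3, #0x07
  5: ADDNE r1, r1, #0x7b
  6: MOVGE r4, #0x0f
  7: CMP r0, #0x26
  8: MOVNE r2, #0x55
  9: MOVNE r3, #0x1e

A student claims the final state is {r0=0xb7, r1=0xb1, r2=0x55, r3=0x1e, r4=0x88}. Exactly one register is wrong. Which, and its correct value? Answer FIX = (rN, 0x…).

[0] flags=0011 → (cmp)
[1] flags=0011 EQ?F → skip
[2] flags=0011 VC?F → skip
[3] flags=0010 → (cmp)
[4] flags=0010 VC?T → r4=0xf9
[5] flags=0010 NE?T → r1=0xb1
[6] flags=0010 GE?T → r4=0x0f
[7] flags=1010 → (cmp)
[8] flags=1010 NE?T → r2=0x55
[9] flags=1010 NE?T → r3=0x1e

FIX = (r4, 0x0f)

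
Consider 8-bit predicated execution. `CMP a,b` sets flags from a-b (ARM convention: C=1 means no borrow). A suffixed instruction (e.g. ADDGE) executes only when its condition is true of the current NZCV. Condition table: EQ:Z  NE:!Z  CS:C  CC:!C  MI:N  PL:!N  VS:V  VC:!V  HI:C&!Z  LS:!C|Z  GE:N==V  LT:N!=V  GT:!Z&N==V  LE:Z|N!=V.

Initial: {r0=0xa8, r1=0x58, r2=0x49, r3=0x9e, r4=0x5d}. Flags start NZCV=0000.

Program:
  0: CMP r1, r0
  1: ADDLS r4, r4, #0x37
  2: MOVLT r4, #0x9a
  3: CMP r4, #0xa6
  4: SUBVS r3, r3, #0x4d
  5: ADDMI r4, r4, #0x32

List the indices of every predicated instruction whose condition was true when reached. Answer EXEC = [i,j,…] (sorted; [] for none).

EXEC = [1,5]

0: ✓ CMP  NZCV=1001
1: ✓ ADDLS  r4←0x94
2: · MOVLT
3: ✓ CMP  NZCV=1000
4: · SUBVS
5: ✓ ADDMI  r4←0xc6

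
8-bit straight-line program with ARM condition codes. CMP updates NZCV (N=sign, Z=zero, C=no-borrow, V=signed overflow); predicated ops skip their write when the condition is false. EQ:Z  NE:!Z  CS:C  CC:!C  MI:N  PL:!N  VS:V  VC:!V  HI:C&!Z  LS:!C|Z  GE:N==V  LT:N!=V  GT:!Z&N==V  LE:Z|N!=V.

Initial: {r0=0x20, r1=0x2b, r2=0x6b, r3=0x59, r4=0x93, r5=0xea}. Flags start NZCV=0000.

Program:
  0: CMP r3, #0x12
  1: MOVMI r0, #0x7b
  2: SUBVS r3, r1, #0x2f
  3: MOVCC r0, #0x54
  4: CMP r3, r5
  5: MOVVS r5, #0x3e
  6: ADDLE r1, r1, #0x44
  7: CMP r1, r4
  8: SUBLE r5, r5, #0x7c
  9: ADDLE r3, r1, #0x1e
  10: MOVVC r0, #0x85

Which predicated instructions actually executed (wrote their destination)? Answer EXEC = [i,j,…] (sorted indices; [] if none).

0: ✓ CMP  NZCV=0010
1: · MOVMI
2: · SUBVS
3: · MOVCC
4: ✓ CMP  NZCV=0000
5: · MOVVS
6: · ADDLE
7: ✓ CMP  NZCV=1001
8: · SUBLE
9: · ADDLE
10: · MOVVC

EXEC = []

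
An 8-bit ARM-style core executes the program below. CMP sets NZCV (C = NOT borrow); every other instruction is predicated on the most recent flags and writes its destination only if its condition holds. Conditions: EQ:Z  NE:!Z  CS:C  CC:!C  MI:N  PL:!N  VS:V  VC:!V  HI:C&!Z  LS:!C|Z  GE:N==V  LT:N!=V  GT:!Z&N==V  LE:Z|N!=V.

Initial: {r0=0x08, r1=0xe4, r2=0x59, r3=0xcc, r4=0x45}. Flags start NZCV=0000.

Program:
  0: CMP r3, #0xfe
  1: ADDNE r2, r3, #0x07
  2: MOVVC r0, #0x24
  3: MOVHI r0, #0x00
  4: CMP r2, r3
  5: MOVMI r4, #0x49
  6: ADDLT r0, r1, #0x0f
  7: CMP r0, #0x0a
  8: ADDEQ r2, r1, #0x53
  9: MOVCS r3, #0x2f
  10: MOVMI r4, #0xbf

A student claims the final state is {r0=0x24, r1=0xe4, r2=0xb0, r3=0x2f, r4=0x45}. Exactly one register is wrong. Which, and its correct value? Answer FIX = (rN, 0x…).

FIX = (r2, 0xd3)

0: ✓ CMP  NZCV=1000
1: ✓ ADDNE  r2←0xd3
2: ✓ MOVVC  r0←0x24
3: · MOVHI
4: ✓ CMP  NZCV=0010
5: · MOVMI
6: · ADDLT
7: ✓ CMP  NZCV=0010
8: · ADDEQ
9: ✓ MOVCS  r3←0x2f
10: · MOVMI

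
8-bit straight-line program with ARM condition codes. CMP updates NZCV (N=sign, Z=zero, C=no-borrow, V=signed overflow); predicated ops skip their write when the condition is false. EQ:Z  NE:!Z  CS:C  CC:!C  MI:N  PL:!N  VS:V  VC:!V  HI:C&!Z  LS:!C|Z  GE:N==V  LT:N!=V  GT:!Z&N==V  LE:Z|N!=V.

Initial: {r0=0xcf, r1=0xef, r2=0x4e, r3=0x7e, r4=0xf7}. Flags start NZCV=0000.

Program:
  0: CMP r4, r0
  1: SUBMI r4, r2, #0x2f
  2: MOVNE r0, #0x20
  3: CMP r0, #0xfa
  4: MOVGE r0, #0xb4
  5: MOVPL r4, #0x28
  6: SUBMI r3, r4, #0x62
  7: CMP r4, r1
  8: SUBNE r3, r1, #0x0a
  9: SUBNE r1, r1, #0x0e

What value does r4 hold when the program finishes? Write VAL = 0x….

VAL = 0x28

0: ✓ CMP  NZCV=0010
1: · SUBMI
2: ✓ MOVNE  r0←0x20
3: ✓ CMP  NZCV=0000
4: ✓ MOVGE  r0←0xb4
5: ✓ MOVPL  r4←0x28
6: · SUBMI
7: ✓ CMP  NZCV=0000
8: ✓ SUBNE  r3←0xe5
9: ✓ SUBNE  r1←0xe1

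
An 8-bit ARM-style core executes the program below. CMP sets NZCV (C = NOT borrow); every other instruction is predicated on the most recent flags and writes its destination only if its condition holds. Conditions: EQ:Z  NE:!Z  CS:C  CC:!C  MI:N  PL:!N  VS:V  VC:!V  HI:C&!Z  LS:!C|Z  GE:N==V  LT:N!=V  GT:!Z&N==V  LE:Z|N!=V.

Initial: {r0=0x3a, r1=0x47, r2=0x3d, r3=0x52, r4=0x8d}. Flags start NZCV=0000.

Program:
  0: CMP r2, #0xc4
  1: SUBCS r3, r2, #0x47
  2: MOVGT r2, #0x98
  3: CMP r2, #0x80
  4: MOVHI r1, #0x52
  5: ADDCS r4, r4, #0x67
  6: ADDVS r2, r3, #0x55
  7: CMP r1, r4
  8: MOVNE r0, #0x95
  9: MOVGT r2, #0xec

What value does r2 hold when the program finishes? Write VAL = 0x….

VAL = 0xec

[0] flags=0000 → (cmp)
[1] flags=0000 CS?F → skip
[2] flags=0000 GT?T → r2=0x98
[3] flags=0010 → (cmp)
[4] flags=0010 HI?T → r1=0x52
[5] flags=0010 CS?T → r4=0xf4
[6] flags=0010 VS?F → skip
[7] flags=0000 → (cmp)
[8] flags=0000 NE?T → r0=0x95
[9] flags=0000 GT?T → r2=0xec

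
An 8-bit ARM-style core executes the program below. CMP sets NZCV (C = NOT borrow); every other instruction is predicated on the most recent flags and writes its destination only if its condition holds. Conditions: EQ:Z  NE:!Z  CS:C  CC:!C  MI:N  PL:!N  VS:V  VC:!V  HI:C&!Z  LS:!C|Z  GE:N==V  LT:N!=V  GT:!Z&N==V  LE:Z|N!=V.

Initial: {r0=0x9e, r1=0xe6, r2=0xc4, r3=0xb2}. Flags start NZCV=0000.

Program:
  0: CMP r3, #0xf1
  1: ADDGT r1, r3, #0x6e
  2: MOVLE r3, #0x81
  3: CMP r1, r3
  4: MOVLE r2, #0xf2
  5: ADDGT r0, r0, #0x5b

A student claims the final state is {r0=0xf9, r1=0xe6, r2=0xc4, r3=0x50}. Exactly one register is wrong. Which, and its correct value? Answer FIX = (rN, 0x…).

[0] flags=1000 → (cmp)
[1] flags=1000 GT?F → skip
[2] flags=1000 LE?T → r3=0x81
[3] flags=0010 → (cmp)
[4] flags=0010 LE?F → skip
[5] flags=0010 GT?T → r0=0xf9

FIX = (r3, 0x81)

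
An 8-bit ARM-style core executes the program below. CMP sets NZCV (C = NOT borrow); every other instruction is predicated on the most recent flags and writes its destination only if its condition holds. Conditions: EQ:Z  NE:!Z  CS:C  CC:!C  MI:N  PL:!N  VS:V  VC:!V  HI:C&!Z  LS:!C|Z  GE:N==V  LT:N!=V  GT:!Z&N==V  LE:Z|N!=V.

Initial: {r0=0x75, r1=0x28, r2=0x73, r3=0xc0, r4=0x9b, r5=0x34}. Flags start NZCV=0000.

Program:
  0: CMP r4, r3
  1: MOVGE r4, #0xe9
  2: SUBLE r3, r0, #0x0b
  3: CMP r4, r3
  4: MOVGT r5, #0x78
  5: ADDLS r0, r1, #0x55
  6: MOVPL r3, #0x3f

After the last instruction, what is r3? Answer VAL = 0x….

[0] flags=1000 → (cmp)
[1] flags=1000 GE?F → skip
[2] flags=1000 LE?T → r3=0x6a
[3] flags=0011 → (cmp)
[4] flags=0011 GT?F → skip
[5] flags=0011 LS?F → skip
[6] flags=0011 PL?T → r3=0x3f

VAL = 0x3f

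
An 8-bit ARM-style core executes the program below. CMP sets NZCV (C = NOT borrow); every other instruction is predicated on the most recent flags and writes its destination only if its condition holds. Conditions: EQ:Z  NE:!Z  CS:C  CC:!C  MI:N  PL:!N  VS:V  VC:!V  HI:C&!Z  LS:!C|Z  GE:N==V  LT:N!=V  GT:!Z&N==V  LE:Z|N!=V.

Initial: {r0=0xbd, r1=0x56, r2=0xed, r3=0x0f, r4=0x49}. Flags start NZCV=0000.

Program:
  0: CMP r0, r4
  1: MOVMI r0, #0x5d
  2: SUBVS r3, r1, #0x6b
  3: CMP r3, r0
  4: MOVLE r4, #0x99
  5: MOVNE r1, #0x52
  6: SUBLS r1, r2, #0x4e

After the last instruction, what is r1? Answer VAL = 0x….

[0] flags=0011 → (cmp)
[1] flags=0011 MI?F → skip
[2] flags=0011 VS?T → r3=0xeb
[3] flags=0010 → (cmp)
[4] flags=0010 LE?F → skip
[5] flags=0010 NE?T → r1=0x52
[6] flags=0010 LS?F → skip

VAL = 0x52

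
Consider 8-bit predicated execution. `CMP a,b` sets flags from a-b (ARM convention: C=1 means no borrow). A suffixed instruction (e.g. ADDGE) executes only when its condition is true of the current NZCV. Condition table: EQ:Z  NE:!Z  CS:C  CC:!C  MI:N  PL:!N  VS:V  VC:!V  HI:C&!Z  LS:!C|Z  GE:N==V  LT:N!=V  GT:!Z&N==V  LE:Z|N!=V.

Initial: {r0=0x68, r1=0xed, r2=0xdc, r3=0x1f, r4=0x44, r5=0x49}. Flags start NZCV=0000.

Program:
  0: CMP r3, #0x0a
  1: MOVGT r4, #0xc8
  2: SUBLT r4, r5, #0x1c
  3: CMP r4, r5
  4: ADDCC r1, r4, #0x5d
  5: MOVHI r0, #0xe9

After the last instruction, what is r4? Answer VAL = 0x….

[0] flags=0010 → (cmp)
[1] flags=0010 GT?T → r4=0xc8
[2] flags=0010 LT?F → skip
[3] flags=0011 → (cmp)
[4] flags=0011 CC?F → skip
[5] flags=0011 HI?T → r0=0xe9

VAL = 0xc8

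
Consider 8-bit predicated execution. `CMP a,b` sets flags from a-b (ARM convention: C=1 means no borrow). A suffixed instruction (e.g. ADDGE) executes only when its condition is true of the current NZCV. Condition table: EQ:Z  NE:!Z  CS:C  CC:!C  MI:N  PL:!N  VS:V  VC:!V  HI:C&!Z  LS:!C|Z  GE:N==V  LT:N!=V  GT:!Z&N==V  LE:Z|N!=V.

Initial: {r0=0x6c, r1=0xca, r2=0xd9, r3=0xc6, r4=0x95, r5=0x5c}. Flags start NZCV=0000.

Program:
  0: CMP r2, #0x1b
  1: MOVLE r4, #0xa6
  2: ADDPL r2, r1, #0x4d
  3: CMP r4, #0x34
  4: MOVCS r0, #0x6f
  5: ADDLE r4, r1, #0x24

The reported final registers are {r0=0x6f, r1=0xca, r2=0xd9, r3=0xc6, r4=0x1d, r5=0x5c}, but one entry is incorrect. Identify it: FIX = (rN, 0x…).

FIX = (r4, 0xee)

0: ✓ CMP  NZCV=1010
1: ✓ MOVLE  r4←0xa6
2: · ADDPL
3: ✓ CMP  NZCV=0011
4: ✓ MOVCS  r0←0x6f
5: ✓ ADDLE  r4←0xee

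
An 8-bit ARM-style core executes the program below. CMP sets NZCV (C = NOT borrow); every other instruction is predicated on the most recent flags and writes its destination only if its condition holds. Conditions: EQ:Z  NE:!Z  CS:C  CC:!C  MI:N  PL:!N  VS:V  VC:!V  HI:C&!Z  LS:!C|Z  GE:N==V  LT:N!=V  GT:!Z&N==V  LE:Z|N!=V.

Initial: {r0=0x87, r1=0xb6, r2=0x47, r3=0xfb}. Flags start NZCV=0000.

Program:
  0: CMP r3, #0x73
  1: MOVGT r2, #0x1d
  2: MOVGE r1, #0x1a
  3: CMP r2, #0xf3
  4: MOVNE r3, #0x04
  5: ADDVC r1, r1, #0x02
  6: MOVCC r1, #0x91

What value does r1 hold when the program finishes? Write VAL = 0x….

0: ✓ CMP  NZCV=1010
1: · MOVGT
2: · MOVGE
3: ✓ CMP  NZCV=0000
4: ✓ MOVNE  r3←0x04
5: ✓ ADDVC  r1←0xb8
6: ✓ MOVCC  r1←0x91

VAL = 0x91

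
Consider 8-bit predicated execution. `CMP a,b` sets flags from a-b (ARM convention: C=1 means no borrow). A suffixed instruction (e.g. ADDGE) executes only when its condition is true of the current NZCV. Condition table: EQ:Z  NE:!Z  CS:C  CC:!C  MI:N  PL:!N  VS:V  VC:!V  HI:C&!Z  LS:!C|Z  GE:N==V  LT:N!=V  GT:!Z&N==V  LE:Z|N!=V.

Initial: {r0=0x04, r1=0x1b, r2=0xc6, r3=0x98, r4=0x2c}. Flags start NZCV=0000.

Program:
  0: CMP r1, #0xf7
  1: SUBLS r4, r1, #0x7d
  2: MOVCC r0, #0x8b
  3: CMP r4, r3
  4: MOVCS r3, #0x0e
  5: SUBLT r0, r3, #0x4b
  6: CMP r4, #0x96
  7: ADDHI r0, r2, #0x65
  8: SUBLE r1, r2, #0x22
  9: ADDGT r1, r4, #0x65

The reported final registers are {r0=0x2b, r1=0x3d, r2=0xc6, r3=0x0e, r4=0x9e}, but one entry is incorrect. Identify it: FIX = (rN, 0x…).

0: ✓ CMP  NZCV=0000
1: ✓ SUBLS  r4←0x9e
2: ✓ MOVCC  r0←0x8b
3: ✓ CMP  NZCV=0010
4: ✓ MOVCS  r3←0x0e
5: · SUBLT
6: ✓ CMP  NZCV=0010
7: ✓ ADDHI  r0←0x2b
8: · SUBLE
9: ✓ ADDGT  r1←0x03

FIX = (r1, 0x03)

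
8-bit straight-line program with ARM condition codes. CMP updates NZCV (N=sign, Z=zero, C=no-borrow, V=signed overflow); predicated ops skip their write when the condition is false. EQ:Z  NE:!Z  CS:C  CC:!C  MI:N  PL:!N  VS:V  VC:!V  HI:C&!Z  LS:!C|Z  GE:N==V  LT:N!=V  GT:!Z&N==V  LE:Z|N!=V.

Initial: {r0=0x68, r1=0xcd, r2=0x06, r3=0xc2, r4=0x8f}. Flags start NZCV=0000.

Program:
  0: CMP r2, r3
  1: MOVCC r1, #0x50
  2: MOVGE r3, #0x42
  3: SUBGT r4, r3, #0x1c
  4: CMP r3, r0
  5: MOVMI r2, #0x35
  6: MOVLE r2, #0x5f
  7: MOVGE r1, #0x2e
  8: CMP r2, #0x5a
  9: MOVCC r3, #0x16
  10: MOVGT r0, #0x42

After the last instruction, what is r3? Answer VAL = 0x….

VAL = 0x42

[0] flags=0000 → (cmp)
[1] flags=0000 CC?T → r1=0x50
[2] flags=0000 GE?T → r3=0x42
[3] flags=0000 GT?T → r4=0x26
[4] flags=1000 → (cmp)
[5] flags=1000 MI?T → r2=0x35
[6] flags=1000 LE?T → r2=0x5f
[7] flags=1000 GE?F → skip
[8] flags=0010 → (cmp)
[9] flags=0010 CC?F → skip
[10] flags=0010 GT?T → r0=0x42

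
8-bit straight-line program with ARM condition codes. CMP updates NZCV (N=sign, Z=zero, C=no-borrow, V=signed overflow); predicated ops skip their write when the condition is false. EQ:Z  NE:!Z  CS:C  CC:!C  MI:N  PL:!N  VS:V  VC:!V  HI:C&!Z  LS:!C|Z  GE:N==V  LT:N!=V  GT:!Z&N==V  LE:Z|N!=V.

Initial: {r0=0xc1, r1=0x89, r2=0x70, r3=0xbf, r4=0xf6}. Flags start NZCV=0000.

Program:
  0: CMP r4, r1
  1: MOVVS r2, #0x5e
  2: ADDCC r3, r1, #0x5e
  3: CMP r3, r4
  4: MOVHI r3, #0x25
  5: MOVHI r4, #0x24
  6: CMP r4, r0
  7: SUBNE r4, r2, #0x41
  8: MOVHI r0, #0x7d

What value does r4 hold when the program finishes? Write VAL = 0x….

[0] flags=0010 → (cmp)
[1] flags=0010 VS?F → skip
[2] flags=0010 CC?F → skip
[3] flags=1000 → (cmp)
[4] flags=1000 HI?F → skip
[5] flags=1000 HI?F → skip
[6] flags=0010 → (cmp)
[7] flags=0010 NE?T → r4=0x2f
[8] flags=0010 HI?T → r0=0x7d

VAL = 0x2f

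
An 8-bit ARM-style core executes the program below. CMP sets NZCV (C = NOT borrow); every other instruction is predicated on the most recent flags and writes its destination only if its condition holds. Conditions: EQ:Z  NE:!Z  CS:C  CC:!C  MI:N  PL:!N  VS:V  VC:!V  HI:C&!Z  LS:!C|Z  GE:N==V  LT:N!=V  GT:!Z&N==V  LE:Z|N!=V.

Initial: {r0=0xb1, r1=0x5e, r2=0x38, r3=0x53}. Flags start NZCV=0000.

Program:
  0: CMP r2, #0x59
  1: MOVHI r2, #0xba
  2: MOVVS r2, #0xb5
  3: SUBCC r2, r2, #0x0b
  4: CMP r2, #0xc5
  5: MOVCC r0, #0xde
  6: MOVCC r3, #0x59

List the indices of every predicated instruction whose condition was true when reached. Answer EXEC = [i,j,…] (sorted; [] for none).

[0] flags=1000 → (cmp)
[1] flags=1000 HI?F → skip
[2] flags=1000 VS?F → skip
[3] flags=1000 CC?T → r2=0x2d
[4] flags=0000 → (cmp)
[5] flags=0000 CC?T → r0=0xde
[6] flags=0000 CC?T → r3=0x59

EXEC = [3,5,6]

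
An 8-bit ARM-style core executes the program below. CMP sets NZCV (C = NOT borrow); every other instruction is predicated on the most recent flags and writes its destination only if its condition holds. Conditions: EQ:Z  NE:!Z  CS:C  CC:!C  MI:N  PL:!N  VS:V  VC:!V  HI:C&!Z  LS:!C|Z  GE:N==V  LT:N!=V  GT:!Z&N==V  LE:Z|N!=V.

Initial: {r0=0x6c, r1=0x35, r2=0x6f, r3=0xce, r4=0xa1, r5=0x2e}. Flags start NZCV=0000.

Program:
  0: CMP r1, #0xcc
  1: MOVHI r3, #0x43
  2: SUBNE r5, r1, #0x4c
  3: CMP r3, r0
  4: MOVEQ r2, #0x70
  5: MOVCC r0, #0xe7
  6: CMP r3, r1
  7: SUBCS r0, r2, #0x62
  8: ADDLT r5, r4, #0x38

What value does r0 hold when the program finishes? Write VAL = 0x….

0: ✓ CMP  NZCV=0000
1: · MOVHI
2: ✓ SUBNE  r5←0xe9
3: ✓ CMP  NZCV=0011
4: · MOVEQ
5: · MOVCC
6: ✓ CMP  NZCV=1010
7: ✓ SUBCS  r0←0x0d
8: ✓ ADDLT  r5←0xd9

VAL = 0x0d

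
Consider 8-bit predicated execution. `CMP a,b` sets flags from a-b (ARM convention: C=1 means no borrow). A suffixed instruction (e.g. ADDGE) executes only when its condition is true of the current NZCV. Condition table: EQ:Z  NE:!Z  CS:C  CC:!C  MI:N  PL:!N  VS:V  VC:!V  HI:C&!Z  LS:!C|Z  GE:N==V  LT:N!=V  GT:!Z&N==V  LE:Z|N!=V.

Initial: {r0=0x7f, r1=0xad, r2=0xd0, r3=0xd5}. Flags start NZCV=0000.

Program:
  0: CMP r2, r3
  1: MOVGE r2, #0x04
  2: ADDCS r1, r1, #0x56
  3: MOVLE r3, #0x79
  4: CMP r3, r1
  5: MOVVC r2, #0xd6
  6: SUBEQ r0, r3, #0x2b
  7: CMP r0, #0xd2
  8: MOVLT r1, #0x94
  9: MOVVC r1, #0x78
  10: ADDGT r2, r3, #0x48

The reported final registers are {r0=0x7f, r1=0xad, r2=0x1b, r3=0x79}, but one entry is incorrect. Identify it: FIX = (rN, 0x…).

0: ✓ CMP  NZCV=1000
1: · MOVGE
2: · ADDCS
3: ✓ MOVLE  r3←0x79
4: ✓ CMP  NZCV=1001
5: · MOVVC
6: · SUBEQ
7: ✓ CMP  NZCV=1001
8: · MOVLT
9: · MOVVC
10: ✓ ADDGT  r2←0xc1

FIX = (r2, 0xc1)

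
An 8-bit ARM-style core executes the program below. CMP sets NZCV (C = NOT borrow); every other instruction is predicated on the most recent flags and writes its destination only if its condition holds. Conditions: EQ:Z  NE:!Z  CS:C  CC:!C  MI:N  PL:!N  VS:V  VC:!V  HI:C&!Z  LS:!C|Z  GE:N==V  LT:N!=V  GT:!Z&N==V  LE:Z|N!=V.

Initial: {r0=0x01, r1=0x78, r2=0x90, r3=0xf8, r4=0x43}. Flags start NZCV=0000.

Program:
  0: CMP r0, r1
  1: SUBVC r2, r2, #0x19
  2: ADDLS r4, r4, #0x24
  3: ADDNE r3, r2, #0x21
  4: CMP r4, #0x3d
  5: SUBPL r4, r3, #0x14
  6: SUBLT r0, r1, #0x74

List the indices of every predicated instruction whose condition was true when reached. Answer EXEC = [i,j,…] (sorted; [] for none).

0: ✓ CMP  NZCV=1000
1: ✓ SUBVC  r2←0x77
2: ✓ ADDLS  r4←0x67
3: ✓ ADDNE  r3←0x98
4: ✓ CMP  NZCV=0010
5: ✓ SUBPL  r4←0x84
6: · SUBLT

EXEC = [1,2,3,5]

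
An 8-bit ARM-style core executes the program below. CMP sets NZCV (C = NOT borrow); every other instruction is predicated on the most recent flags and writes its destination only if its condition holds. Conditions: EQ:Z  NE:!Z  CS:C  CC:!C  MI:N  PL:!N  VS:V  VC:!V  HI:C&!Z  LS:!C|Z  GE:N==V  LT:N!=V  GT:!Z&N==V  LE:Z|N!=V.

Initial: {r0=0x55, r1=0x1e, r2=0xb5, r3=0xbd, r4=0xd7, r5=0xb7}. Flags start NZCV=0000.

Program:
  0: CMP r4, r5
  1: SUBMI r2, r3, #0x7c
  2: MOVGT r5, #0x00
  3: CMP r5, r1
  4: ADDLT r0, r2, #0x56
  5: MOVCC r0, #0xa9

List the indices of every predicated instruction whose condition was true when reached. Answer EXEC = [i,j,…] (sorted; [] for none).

0: ✓ CMP  NZCV=0010
1: · SUBMI
2: ✓ MOVGT  r5←0x00
3: ✓ CMP  NZCV=1000
4: ✓ ADDLT  r0←0x0b
5: ✓ MOVCC  r0←0xa9

EXEC = [2,4,5]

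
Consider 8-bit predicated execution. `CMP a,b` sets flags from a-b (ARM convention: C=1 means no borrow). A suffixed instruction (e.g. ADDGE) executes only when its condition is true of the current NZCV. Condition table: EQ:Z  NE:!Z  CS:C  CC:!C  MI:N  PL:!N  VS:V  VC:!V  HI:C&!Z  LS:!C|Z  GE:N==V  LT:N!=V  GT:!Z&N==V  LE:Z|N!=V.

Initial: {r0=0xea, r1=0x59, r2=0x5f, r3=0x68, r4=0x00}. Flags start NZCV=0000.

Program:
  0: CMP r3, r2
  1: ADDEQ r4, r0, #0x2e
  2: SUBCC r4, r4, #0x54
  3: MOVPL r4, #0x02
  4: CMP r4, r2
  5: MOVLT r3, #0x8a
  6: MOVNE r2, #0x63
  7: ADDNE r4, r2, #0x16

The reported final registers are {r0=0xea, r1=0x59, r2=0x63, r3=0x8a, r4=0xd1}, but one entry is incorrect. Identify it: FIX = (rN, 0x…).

0: ✓ CMP  NZCV=0010
1: · ADDEQ
2: · SUBCC
3: ✓ MOVPL  r4←0x02
4: ✓ CMP  NZCV=1000
5: ✓ MOVLT  r3←0x8a
6: ✓ MOVNE  r2←0x63
7: ✓ ADDNE  r4←0x79

FIX = (r4, 0x79)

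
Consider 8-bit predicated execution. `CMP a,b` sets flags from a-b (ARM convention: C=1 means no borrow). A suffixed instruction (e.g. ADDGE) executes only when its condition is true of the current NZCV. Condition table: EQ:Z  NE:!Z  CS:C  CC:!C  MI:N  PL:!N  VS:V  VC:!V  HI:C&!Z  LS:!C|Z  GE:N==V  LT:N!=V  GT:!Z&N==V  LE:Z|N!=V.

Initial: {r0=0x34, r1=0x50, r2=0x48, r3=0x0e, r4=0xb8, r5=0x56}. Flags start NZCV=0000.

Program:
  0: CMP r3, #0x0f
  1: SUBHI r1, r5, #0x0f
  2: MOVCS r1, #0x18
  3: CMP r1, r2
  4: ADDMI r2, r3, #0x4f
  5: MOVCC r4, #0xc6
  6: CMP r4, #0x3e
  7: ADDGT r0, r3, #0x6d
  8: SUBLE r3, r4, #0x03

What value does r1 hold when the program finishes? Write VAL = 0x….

0: ✓ CMP  NZCV=1000
1: · SUBHI
2: · MOVCS
3: ✓ CMP  NZCV=0010
4: · ADDMI
5: · MOVCC
6: ✓ CMP  NZCV=0011
7: · ADDGT
8: ✓ SUBLE  r3←0xb5

VAL = 0x50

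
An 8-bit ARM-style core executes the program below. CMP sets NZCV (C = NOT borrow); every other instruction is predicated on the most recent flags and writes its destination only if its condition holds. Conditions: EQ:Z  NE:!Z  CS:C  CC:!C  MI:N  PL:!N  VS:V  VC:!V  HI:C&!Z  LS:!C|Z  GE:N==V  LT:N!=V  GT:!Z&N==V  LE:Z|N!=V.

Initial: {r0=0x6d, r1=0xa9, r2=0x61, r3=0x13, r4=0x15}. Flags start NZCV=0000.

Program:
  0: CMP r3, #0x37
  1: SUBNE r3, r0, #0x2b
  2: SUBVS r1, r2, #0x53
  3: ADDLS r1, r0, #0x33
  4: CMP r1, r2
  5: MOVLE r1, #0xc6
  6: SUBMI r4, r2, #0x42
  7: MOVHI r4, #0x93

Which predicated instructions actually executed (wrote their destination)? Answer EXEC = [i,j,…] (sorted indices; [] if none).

[0] flags=1000 → (cmp)
[1] flags=1000 NE?T → r3=0x42
[2] flags=1000 VS?F → skip
[3] flags=1000 LS?T → r1=0xa0
[4] flags=0011 → (cmp)
[5] flags=0011 LE?T → r1=0xc6
[6] flags=0011 MI?F → skip
[7] flags=0011 HI?T → r4=0x93

EXEC = [1,3,5,7]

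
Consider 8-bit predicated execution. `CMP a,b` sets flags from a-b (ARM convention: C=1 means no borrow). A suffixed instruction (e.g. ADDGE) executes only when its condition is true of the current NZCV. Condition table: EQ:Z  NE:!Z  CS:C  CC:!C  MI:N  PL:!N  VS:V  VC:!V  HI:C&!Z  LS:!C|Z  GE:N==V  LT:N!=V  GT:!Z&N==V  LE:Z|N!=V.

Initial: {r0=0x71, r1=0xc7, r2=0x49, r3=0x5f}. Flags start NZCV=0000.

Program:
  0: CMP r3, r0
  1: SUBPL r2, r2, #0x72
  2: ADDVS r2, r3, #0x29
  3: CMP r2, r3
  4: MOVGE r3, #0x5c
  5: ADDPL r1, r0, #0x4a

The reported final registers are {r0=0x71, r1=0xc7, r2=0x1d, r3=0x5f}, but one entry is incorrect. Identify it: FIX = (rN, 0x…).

0: ✓ CMP  NZCV=1000
1: · SUBPL
2: · ADDVS
3: ✓ CMP  NZCV=1000
4: · MOVGE
5: · ADDPL

FIX = (r2, 0x49)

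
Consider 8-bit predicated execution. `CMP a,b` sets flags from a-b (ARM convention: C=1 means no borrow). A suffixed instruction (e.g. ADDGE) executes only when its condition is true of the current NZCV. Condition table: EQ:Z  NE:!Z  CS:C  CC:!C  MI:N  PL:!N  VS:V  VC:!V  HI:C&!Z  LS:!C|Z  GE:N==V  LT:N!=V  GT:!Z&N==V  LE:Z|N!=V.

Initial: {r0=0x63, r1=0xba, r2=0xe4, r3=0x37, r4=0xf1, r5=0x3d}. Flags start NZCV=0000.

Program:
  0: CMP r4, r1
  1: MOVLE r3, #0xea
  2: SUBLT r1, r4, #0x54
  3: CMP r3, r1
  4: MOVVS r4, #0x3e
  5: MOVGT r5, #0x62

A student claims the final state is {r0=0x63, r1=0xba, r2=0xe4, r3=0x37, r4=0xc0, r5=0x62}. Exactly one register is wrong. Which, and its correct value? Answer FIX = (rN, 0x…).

FIX = (r4, 0xf1)

0: ✓ CMP  NZCV=0010
1: · MOVLE
2: · SUBLT
3: ✓ CMP  NZCV=0000
4: · MOVVS
5: ✓ MOVGT  r5←0x62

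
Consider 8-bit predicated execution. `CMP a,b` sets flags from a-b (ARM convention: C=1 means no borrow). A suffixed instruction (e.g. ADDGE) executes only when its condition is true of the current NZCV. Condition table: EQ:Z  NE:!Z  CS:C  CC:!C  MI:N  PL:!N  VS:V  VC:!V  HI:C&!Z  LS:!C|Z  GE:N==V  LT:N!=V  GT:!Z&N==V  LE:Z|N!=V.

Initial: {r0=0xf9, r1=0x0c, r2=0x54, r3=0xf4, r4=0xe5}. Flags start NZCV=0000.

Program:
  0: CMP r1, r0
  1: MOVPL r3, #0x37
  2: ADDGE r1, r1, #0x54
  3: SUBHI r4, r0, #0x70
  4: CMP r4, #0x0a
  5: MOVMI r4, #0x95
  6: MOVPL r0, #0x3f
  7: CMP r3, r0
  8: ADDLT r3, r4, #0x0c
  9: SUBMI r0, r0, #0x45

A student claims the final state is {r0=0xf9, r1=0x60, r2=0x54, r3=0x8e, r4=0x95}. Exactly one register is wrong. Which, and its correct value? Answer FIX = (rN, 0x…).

[0] flags=0000 → (cmp)
[1] flags=0000 PL?T → r3=0x37
[2] flags=0000 GE?T → r1=0x60
[3] flags=0000 HI?F → skip
[4] flags=1010 → (cmp)
[5] flags=1010 MI?T → r4=0x95
[6] flags=1010 PL?F → skip
[7] flags=0000 → (cmp)
[8] flags=0000 LT?F → skip
[9] flags=0000 MI?F → skip

FIX = (r3, 0x37)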